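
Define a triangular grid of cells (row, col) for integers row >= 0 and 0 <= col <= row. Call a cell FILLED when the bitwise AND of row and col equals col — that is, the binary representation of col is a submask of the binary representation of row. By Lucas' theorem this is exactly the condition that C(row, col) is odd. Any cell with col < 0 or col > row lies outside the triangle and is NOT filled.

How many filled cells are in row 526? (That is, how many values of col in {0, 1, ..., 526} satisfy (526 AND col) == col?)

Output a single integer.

Answer: 16

Derivation:
526 in binary = 1000001110
popcount(526) = number of 1-bits in 1000001110 = 4
A col c satisfies (526 AND c) == c iff every set bit of c is also set in 526; each of the 4 set bits of 526 can independently be on or off in c.
count = 2^4 = 16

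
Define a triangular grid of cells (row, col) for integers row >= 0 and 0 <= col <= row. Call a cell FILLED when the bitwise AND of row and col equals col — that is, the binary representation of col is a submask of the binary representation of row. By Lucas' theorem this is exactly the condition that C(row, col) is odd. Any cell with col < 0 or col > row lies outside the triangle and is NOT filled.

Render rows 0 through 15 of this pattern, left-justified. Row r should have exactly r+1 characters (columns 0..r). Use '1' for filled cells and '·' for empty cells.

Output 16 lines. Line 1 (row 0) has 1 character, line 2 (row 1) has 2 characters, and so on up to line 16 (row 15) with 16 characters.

r0=0: 1
r1=1: 11
r2=10: 1·1
r3=11: 1111
r4=100: 1···1
r5=101: 11··11
r6=110: 1·1·1·1
r7=111: 11111111
r8=1000: 1·······1
r9=1001: 11······11
r10=1010: 1·1·····1·1
r11=1011: 1111····1111
r12=1100: 1···1···1···1
r13=1101: 11··11··11··11
r14=1110: 1·1·1·1·1·1·1·1
r15=1111: 1111111111111111

Answer: 1
11
1·1
1111
1···1
11··11
1·1·1·1
11111111
1·······1
11······11
1·1·····1·1
1111····1111
1···1···1···1
11··11··11··11
1·1·1·1·1·1·1·1
1111111111111111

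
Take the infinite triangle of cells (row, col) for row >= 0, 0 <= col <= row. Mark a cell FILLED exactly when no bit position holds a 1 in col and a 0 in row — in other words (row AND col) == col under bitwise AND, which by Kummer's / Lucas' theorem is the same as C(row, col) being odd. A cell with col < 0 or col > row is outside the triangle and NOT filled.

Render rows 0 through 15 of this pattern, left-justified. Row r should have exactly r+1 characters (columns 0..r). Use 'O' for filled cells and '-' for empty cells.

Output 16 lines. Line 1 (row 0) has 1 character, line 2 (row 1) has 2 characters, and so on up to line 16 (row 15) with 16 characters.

Answer: O
OO
O-O
OOOO
O---O
OO--OO
O-O-O-O
OOOOOOOO
O-------O
OO------OO
O-O-----O-O
OOOO----OOOO
O---O---O---O
OO--OO--OO--OO
O-O-O-O-O-O-O-O
OOOOOOOOOOOOOOOO

Derivation:
r0=0: O
r1=1: OO
r2=10: O-O
r3=11: OOOO
r4=100: O---O
r5=101: OO--OO
r6=110: O-O-O-O
r7=111: OOOOOOOO
r8=1000: O-------O
r9=1001: OO------OO
r10=1010: O-O-----O-O
r11=1011: OOOO----OOOO
r12=1100: O---O---O---O
r13=1101: OO--OO--OO--OO
r14=1110: O-O-O-O-O-O-O-O
r15=1111: OOOOOOOOOOOOOOOO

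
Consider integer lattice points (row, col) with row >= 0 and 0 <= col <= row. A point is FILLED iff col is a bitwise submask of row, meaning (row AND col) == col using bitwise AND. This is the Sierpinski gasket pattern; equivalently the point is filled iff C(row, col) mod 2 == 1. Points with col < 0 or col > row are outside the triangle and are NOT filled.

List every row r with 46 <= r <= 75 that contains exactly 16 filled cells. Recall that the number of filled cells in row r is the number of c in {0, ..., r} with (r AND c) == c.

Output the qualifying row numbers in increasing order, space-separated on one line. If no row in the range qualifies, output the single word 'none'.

Answer: 46 51 53 54 57 58 60 71 75

Derivation:
Row r has 2^popcount(r) filled cells, so we need popcount(r) = log2(16) = 4.
Scan r = 46..75 and keep those with exactly 4 one-bits:
r=46=101110 popcount=4 -> KEEP
r=47=101111 popcount=5 -> skip
r=48=110000 popcount=2 -> skip
r=49=110001 popcount=3 -> skip
r=50=110010 popcount=3 -> skip
r=51=110011 popcount=4 -> KEEP
r=52=110100 popcount=3 -> skip
r=53=110101 popcount=4 -> KEEP
r=54=110110 popcount=4 -> KEEP
r=55=110111 popcount=5 -> skip
r=56=111000 popcount=3 -> skip
r=57=111001 popcount=4 -> KEEP
r=58=111010 popcount=4 -> KEEP
r=59=111011 popcount=5 -> skip
r=60=111100 popcount=4 -> KEEP
r=61=111101 popcount=5 -> skip
r=62=111110 popcount=5 -> skip
r=63=111111 popcount=6 -> skip
r=64=1000000 popcount=1 -> skip
r=65=1000001 popcount=2 -> skip
r=66=1000010 popcount=2 -> skip
r=67=1000011 popcount=3 -> skip
r=68=1000100 popcount=2 -> skip
r=69=1000101 popcount=3 -> skip
r=70=1000110 popcount=3 -> skip
r=71=1000111 popcount=4 -> KEEP
r=72=1001000 popcount=2 -> skip
r=73=1001001 popcount=3 -> skip
r=74=1001010 popcount=3 -> skip
r=75=1001011 popcount=4 -> KEEP
Kept rows: 46 51 53 54 57 58 60 71 75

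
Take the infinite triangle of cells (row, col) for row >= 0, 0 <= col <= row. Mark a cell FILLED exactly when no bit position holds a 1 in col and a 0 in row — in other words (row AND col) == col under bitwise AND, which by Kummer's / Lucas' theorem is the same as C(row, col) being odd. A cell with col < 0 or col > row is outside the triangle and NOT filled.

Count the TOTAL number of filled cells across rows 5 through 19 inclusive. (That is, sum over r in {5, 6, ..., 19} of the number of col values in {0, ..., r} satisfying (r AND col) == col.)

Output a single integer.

Answer: 88

Derivation:
r5=101 pc2: +4 =4
r6=110 pc2: +4 =8
r7=111 pc3: +8 =16
r8=1000 pc1: +2 =18
r9=1001 pc2: +4 =22
r10=1010 pc2: +4 =26
r11=1011 pc3: +8 =34
r12=1100 pc2: +4 =38
r13=1101 pc3: +8 =46
r14=1110 pc3: +8 =54
r15=1111 pc4: +16 =70
r16=10000 pc1: +2 =72
r17=10001 pc2: +4 =76
r18=10010 pc2: +4 =80
r19=10011 pc3: +8 =88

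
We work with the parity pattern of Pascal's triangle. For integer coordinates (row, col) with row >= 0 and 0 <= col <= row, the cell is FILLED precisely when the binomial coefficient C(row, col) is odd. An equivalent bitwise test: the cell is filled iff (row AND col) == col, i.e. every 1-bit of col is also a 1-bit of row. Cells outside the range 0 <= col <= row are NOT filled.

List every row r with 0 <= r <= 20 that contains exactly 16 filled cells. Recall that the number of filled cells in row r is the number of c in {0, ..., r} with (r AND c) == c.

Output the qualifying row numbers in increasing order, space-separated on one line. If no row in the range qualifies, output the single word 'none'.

Row r has 2^popcount(r) filled cells, so we need popcount(r) = log2(16) = 4.
Scan r = 0..20 and keep those with exactly 4 one-bits:
r=0=0 popcount=0 -> skip
r=1=1 popcount=1 -> skip
r=2=10 popcount=1 -> skip
r=3=11 popcount=2 -> skip
r=4=100 popcount=1 -> skip
r=5=101 popcount=2 -> skip
r=6=110 popcount=2 -> skip
r=7=111 popcount=3 -> skip
r=8=1000 popcount=1 -> skip
r=9=1001 popcount=2 -> skip
r=10=1010 popcount=2 -> skip
r=11=1011 popcount=3 -> skip
r=12=1100 popcount=2 -> skip
r=13=1101 popcount=3 -> skip
r=14=1110 popcount=3 -> skip
r=15=1111 popcount=4 -> KEEP
r=16=10000 popcount=1 -> skip
r=17=10001 popcount=2 -> skip
r=18=10010 popcount=2 -> skip
r=19=10011 popcount=3 -> skip
r=20=10100 popcount=2 -> skip
Kept rows: 15

Answer: 15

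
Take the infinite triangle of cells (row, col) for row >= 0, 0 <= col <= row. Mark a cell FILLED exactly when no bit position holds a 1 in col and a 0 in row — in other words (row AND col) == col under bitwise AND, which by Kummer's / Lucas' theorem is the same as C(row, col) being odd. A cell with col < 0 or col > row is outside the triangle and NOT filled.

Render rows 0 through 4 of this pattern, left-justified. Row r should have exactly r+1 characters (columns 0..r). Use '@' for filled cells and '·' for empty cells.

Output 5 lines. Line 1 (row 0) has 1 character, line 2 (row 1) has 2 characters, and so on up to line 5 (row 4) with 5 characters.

Answer: @
@@
@·@
@@@@
@···@

Derivation:
r0=0: @
r1=1: @@
r2=10: @·@
r3=11: @@@@
r4=100: @···@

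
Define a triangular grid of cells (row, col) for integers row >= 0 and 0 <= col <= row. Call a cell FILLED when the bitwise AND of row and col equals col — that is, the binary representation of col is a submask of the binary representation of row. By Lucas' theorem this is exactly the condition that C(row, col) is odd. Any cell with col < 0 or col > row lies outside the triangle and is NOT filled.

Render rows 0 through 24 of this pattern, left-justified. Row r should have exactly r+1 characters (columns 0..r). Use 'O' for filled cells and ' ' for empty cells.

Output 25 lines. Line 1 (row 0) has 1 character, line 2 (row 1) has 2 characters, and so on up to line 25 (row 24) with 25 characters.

r0=0: O
r1=1: OO
r2=10: O O
r3=11: OOOO
r4=100: O   O
r5=101: OO  OO
r6=110: O O O O
r7=111: OOOOOOOO
r8=1000: O       O
r9=1001: OO      OO
r10=1010: O O     O O
r11=1011: OOOO    OOOO
r12=1100: O   O   O   O
r13=1101: OO  OO  OO  OO
r14=1110: O O O O O O O O
r15=1111: OOOOOOOOOOOOOOOO
r16=10000: O               O
r17=10001: OO              OO
r18=10010: O O             O O
r19=10011: OOOO            OOOO
r20=10100: O   O           O   O
r21=10101: OO  OO          OO  OO
r22=10110: O O O O         O O O O
r23=10111: OOOOOOOO        OOOOOOOO
r24=11000: O       O       O       O

Answer: O
OO
O O
OOOO
O   O
OO  OO
O O O O
OOOOOOOO
O       O
OO      OO
O O     O O
OOOO    OOOO
O   O   O   O
OO  OO  OO  OO
O O O O O O O O
OOOOOOOOOOOOOOOO
O               O
OO              OO
O O             O O
OOOO            OOOO
O   O           O   O
OO  OO          OO  OO
O O O O         O O O O
OOOOOOOO        OOOOOOOO
O       O       O       O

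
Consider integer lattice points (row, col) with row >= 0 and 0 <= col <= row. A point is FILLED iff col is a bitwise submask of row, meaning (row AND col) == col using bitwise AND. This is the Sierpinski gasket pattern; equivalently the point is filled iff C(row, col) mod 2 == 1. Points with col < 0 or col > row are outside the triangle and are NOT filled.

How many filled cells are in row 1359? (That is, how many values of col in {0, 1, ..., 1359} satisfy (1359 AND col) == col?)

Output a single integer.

Answer: 128

Derivation:
1359 in binary = 10101001111
popcount(1359) = number of 1-bits in 10101001111 = 7
A col c satisfies (1359 AND c) == c iff every set bit of c is also set in 1359; each of the 7 set bits of 1359 can independently be on or off in c.
count = 2^7 = 128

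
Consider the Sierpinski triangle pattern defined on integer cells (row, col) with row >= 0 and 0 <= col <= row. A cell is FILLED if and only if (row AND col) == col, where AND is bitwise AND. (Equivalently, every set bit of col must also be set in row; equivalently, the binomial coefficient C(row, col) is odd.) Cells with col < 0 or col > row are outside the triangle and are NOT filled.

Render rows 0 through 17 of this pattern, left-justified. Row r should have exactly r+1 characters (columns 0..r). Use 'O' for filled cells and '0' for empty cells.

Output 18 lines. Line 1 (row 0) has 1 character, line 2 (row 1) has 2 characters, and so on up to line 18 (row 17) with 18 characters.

r0=0: O
r1=1: OO
r2=10: O0O
r3=11: OOOO
r4=100: O000O
r5=101: OO00OO
r6=110: O0O0O0O
r7=111: OOOOOOOO
r8=1000: O0000000O
r9=1001: OO000000OO
r10=1010: O0O00000O0O
r11=1011: OOOO0000OOOO
r12=1100: O000O000O000O
r13=1101: OO00OO00OO00OO
r14=1110: O0O0O0O0O0O0O0O
r15=1111: OOOOOOOOOOOOOOOO
r16=10000: O000000000000000O
r17=10001: OO00000000000000OO

Answer: O
OO
O0O
OOOO
O000O
OO00OO
O0O0O0O
OOOOOOOO
O0000000O
OO000000OO
O0O00000O0O
OOOO0000OOOO
O000O000O000O
OO00OO00OO00OO
O0O0O0O0O0O0O0O
OOOOOOOOOOOOOOOO
O000000000000000O
OO00000000000000OO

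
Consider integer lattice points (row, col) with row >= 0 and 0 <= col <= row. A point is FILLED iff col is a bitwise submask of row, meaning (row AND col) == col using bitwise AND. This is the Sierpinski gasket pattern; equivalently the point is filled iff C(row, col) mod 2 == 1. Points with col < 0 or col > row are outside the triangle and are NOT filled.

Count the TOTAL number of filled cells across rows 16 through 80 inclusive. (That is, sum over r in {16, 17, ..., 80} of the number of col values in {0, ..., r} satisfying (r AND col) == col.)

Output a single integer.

r16=10000 pc1: +2 =2
r17=10001 pc2: +4 =6
r18=10010 pc2: +4 =10
r19=10011 pc3: +8 =18
r20=10100 pc2: +4 =22
r21=10101 pc3: +8 =30
r22=10110 pc3: +8 =38
r23=10111 pc4: +16 =54
r24=11000 pc2: +4 =58
r25=11001 pc3: +8 =66
r26=11010 pc3: +8 =74
r27=11011 pc4: +16 =90
r28=11100 pc3: +8 =98
r29=11101 pc4: +16 =114
r30=11110 pc4: +16 =130
r31=11111 pc5: +32 =162
r32=100000 pc1: +2 =164
r33=100001 pc2: +4 =168
r34=100010 pc2: +4 =172
r35=100011 pc3: +8 =180
r36=100100 pc2: +4 =184
r37=100101 pc3: +8 =192
r38=100110 pc3: +8 =200
r39=100111 pc4: +16 =216
r40=101000 pc2: +4 =220
r41=101001 pc3: +8 =228
r42=101010 pc3: +8 =236
r43=101011 pc4: +16 =252
r44=101100 pc3: +8 =260
r45=101101 pc4: +16 =276
r46=101110 pc4: +16 =292
r47=101111 pc5: +32 =324
r48=110000 pc2: +4 =328
r49=110001 pc3: +8 =336
r50=110010 pc3: +8 =344
r51=110011 pc4: +16 =360
r52=110100 pc3: +8 =368
r53=110101 pc4: +16 =384
r54=110110 pc4: +16 =400
r55=110111 pc5: +32 =432
r56=111000 pc3: +8 =440
r57=111001 pc4: +16 =456
r58=111010 pc4: +16 =472
r59=111011 pc5: +32 =504
r60=111100 pc4: +16 =520
r61=111101 pc5: +32 =552
r62=111110 pc5: +32 =584
r63=111111 pc6: +64 =648
r64=1000000 pc1: +2 =650
r65=1000001 pc2: +4 =654
r66=1000010 pc2: +4 =658
r67=1000011 pc3: +8 =666
r68=1000100 pc2: +4 =670
r69=1000101 pc3: +8 =678
r70=1000110 pc3: +8 =686
r71=1000111 pc4: +16 =702
r72=1001000 pc2: +4 =706
r73=1001001 pc3: +8 =714
r74=1001010 pc3: +8 =722
r75=1001011 pc4: +16 =738
r76=1001100 pc3: +8 =746
r77=1001101 pc4: +16 =762
r78=1001110 pc4: +16 =778
r79=1001111 pc5: +32 =810
r80=1010000 pc2: +4 =814

Answer: 814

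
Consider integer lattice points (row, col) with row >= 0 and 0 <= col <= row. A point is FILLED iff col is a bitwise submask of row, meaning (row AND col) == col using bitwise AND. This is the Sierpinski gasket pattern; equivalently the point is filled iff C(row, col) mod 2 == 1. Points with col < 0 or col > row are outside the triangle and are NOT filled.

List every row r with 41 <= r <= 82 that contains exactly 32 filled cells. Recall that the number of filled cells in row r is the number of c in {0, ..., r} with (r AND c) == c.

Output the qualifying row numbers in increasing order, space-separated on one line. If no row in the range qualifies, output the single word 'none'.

Answer: 47 55 59 61 62 79

Derivation:
Row r has 2^popcount(r) filled cells, so we need popcount(r) = log2(32) = 5.
Scan r = 41..82 and keep those with exactly 5 one-bits:
r=41=101001 popcount=3 -> skip
r=42=101010 popcount=3 -> skip
r=43=101011 popcount=4 -> skip
r=44=101100 popcount=3 -> skip
r=45=101101 popcount=4 -> skip
r=46=101110 popcount=4 -> skip
r=47=101111 popcount=5 -> KEEP
r=48=110000 popcount=2 -> skip
r=49=110001 popcount=3 -> skip
r=50=110010 popcount=3 -> skip
r=51=110011 popcount=4 -> skip
r=52=110100 popcount=3 -> skip
r=53=110101 popcount=4 -> skip
r=54=110110 popcount=4 -> skip
r=55=110111 popcount=5 -> KEEP
r=56=111000 popcount=3 -> skip
r=57=111001 popcount=4 -> skip
r=58=111010 popcount=4 -> skip
r=59=111011 popcount=5 -> KEEP
r=60=111100 popcount=4 -> skip
r=61=111101 popcount=5 -> KEEP
r=62=111110 popcount=5 -> KEEP
r=63=111111 popcount=6 -> skip
r=64=1000000 popcount=1 -> skip
r=65=1000001 popcount=2 -> skip
r=66=1000010 popcount=2 -> skip
r=67=1000011 popcount=3 -> skip
r=68=1000100 popcount=2 -> skip
r=69=1000101 popcount=3 -> skip
r=70=1000110 popcount=3 -> skip
r=71=1000111 popcount=4 -> skip
r=72=1001000 popcount=2 -> skip
r=73=1001001 popcount=3 -> skip
r=74=1001010 popcount=3 -> skip
r=75=1001011 popcount=4 -> skip
r=76=1001100 popcount=3 -> skip
r=77=1001101 popcount=4 -> skip
r=78=1001110 popcount=4 -> skip
r=79=1001111 popcount=5 -> KEEP
r=80=1010000 popcount=2 -> skip
r=81=1010001 popcount=3 -> skip
r=82=1010010 popcount=3 -> skip
Kept rows: 47 55 59 61 62 79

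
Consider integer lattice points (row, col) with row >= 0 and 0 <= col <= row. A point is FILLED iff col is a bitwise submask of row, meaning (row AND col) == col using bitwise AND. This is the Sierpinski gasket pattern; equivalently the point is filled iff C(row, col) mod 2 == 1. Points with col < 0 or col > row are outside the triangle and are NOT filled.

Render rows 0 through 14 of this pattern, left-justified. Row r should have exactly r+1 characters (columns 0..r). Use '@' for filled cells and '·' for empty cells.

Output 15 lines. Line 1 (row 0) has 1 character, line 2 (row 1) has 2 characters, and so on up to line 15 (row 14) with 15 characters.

r0=0: @
r1=1: @@
r2=10: @·@
r3=11: @@@@
r4=100: @···@
r5=101: @@··@@
r6=110: @·@·@·@
r7=111: @@@@@@@@
r8=1000: @·······@
r9=1001: @@······@@
r10=1010: @·@·····@·@
r11=1011: @@@@····@@@@
r12=1100: @···@···@···@
r13=1101: @@··@@··@@··@@
r14=1110: @·@·@·@·@·@·@·@

Answer: @
@@
@·@
@@@@
@···@
@@··@@
@·@·@·@
@@@@@@@@
@·······@
@@······@@
@·@·····@·@
@@@@····@@@@
@···@···@···@
@@··@@··@@··@@
@·@·@·@·@·@·@·@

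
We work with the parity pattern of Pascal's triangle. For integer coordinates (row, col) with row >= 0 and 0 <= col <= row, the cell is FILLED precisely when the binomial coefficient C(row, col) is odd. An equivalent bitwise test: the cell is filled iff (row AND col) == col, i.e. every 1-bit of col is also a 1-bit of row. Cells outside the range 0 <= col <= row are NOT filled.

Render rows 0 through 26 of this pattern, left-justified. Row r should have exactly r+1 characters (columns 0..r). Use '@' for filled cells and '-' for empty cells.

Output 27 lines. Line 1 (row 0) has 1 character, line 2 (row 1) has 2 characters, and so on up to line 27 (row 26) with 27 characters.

Answer: @
@@
@-@
@@@@
@---@
@@--@@
@-@-@-@
@@@@@@@@
@-------@
@@------@@
@-@-----@-@
@@@@----@@@@
@---@---@---@
@@--@@--@@--@@
@-@-@-@-@-@-@-@
@@@@@@@@@@@@@@@@
@---------------@
@@--------------@@
@-@-------------@-@
@@@@------------@@@@
@---@-----------@---@
@@--@@----------@@--@@
@-@-@-@---------@-@-@-@
@@@@@@@@--------@@@@@@@@
@-------@-------@-------@
@@------@@------@@------@@
@-@-----@-@-----@-@-----@-@

Derivation:
r0=0: @
r1=1: @@
r2=10: @-@
r3=11: @@@@
r4=100: @---@
r5=101: @@--@@
r6=110: @-@-@-@
r7=111: @@@@@@@@
r8=1000: @-------@
r9=1001: @@------@@
r10=1010: @-@-----@-@
r11=1011: @@@@----@@@@
r12=1100: @---@---@---@
r13=1101: @@--@@--@@--@@
r14=1110: @-@-@-@-@-@-@-@
r15=1111: @@@@@@@@@@@@@@@@
r16=10000: @---------------@
r17=10001: @@--------------@@
r18=10010: @-@-------------@-@
r19=10011: @@@@------------@@@@
r20=10100: @---@-----------@---@
r21=10101: @@--@@----------@@--@@
r22=10110: @-@-@-@---------@-@-@-@
r23=10111: @@@@@@@@--------@@@@@@@@
r24=11000: @-------@-------@-------@
r25=11001: @@------@@------@@------@@
r26=11010: @-@-----@-@-----@-@-----@-@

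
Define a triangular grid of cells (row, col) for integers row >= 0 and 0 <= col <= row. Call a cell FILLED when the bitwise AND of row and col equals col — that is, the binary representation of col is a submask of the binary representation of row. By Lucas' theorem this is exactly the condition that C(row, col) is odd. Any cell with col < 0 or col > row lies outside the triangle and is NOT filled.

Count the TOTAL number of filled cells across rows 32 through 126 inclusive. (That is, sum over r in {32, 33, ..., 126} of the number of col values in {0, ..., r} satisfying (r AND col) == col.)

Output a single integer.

r32=100000 pc1: +2 =2
r33=100001 pc2: +4 =6
r34=100010 pc2: +4 =10
r35=100011 pc3: +8 =18
r36=100100 pc2: +4 =22
r37=100101 pc3: +8 =30
r38=100110 pc3: +8 =38
r39=100111 pc4: +16 =54
r40=101000 pc2: +4 =58
r41=101001 pc3: +8 =66
r42=101010 pc3: +8 =74
r43=101011 pc4: +16 =90
r44=101100 pc3: +8 =98
r45=101101 pc4: +16 =114
r46=101110 pc4: +16 =130
r47=101111 pc5: +32 =162
r48=110000 pc2: +4 =166
r49=110001 pc3: +8 =174
r50=110010 pc3: +8 =182
r51=110011 pc4: +16 =198
r52=110100 pc3: +8 =206
r53=110101 pc4: +16 =222
r54=110110 pc4: +16 =238
r55=110111 pc5: +32 =270
r56=111000 pc3: +8 =278
r57=111001 pc4: +16 =294
r58=111010 pc4: +16 =310
r59=111011 pc5: +32 =342
r60=111100 pc4: +16 =358
r61=111101 pc5: +32 =390
r62=111110 pc5: +32 =422
r63=111111 pc6: +64 =486
r64=1000000 pc1: +2 =488
r65=1000001 pc2: +4 =492
r66=1000010 pc2: +4 =496
r67=1000011 pc3: +8 =504
r68=1000100 pc2: +4 =508
r69=1000101 pc3: +8 =516
r70=1000110 pc3: +8 =524
r71=1000111 pc4: +16 =540
r72=1001000 pc2: +4 =544
r73=1001001 pc3: +8 =552
r74=1001010 pc3: +8 =560
r75=1001011 pc4: +16 =576
r76=1001100 pc3: +8 =584
r77=1001101 pc4: +16 =600
r78=1001110 pc4: +16 =616
r79=1001111 pc5: +32 =648
r80=1010000 pc2: +4 =652
r81=1010001 pc3: +8 =660
r82=1010010 pc3: +8 =668
r83=1010011 pc4: +16 =684
r84=1010100 pc3: +8 =692
r85=1010101 pc4: +16 =708
r86=1010110 pc4: +16 =724
r87=1010111 pc5: +32 =756
r88=1011000 pc3: +8 =764
r89=1011001 pc4: +16 =780
r90=1011010 pc4: +16 =796
r91=1011011 pc5: +32 =828
r92=1011100 pc4: +16 =844
r93=1011101 pc5: +32 =876
r94=1011110 pc5: +32 =908
r95=1011111 pc6: +64 =972
r96=1100000 pc2: +4 =976
r97=1100001 pc3: +8 =984
r98=1100010 pc3: +8 =992
r99=1100011 pc4: +16 =1008
r100=1100100 pc3: +8 =1016
r101=1100101 pc4: +16 =1032
r102=1100110 pc4: +16 =1048
r103=1100111 pc5: +32 =1080
r104=1101000 pc3: +8 =1088
r105=1101001 pc4: +16 =1104
r106=1101010 pc4: +16 =1120
r107=1101011 pc5: +32 =1152
r108=1101100 pc4: +16 =1168
r109=1101101 pc5: +32 =1200
r110=1101110 pc5: +32 =1232
r111=1101111 pc6: +64 =1296
r112=1110000 pc3: +8 =1304
r113=1110001 pc4: +16 =1320
r114=1110010 pc4: +16 =1336
r115=1110011 pc5: +32 =1368
r116=1110100 pc4: +16 =1384
r117=1110101 pc5: +32 =1416
r118=1110110 pc5: +32 =1448
r119=1110111 pc6: +64 =1512
r120=1111000 pc4: +16 =1528
r121=1111001 pc5: +32 =1560
r122=1111010 pc5: +32 =1592
r123=1111011 pc6: +64 =1656
r124=1111100 pc5: +32 =1688
r125=1111101 pc6: +64 =1752
r126=1111110 pc6: +64 =1816

Answer: 1816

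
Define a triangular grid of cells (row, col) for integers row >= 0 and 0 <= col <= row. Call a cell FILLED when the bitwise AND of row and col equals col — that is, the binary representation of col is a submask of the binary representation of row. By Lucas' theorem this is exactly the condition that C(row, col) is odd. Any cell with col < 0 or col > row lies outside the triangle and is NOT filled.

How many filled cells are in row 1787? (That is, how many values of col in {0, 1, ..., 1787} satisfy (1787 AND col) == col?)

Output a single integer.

Answer: 512

Derivation:
1787 in binary = 11011111011
popcount(1787) = number of 1-bits in 11011111011 = 9
A col c satisfies (1787 AND c) == c iff every set bit of c is also set in 1787; each of the 9 set bits of 1787 can independently be on or off in c.
count = 2^9 = 512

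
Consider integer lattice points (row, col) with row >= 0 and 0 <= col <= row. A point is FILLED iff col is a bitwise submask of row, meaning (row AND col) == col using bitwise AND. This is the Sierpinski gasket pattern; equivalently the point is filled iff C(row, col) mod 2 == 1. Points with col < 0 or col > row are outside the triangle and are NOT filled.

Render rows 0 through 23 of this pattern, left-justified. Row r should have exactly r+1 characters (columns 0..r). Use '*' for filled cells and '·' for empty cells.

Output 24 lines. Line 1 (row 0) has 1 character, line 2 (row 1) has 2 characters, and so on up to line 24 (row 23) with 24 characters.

r0=0: *
r1=1: **
r2=10: *·*
r3=11: ****
r4=100: *···*
r5=101: **··**
r6=110: *·*·*·*
r7=111: ********
r8=1000: *·······*
r9=1001: **······**
r10=1010: *·*·····*·*
r11=1011: ****····****
r12=1100: *···*···*···*
r13=1101: **··**··**··**
r14=1110: *·*·*·*·*·*·*·*
r15=1111: ****************
r16=10000: *···············*
r17=10001: **··············**
r18=10010: *·*·············*·*
r19=10011: ****············****
r20=10100: *···*···········*···*
r21=10101: **··**··········**··**
r22=10110: *·*·*·*·········*·*·*·*
r23=10111: ********········********

Answer: *
**
*·*
****
*···*
**··**
*·*·*·*
********
*·······*
**······**
*·*·····*·*
****····****
*···*···*···*
**··**··**··**
*·*·*·*·*·*·*·*
****************
*···············*
**··············**
*·*·············*·*
****············****
*···*···········*···*
**··**··········**··**
*·*·*·*·········*·*·*·*
********········********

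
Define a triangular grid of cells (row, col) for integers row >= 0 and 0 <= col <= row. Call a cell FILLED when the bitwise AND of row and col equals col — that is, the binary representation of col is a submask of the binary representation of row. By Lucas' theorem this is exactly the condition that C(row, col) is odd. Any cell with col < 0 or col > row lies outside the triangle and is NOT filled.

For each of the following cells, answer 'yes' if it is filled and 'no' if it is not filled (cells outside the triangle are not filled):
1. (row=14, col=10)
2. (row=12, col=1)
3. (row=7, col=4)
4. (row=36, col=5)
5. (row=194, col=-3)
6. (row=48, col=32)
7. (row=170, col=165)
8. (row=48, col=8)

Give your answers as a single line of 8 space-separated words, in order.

Answer: yes no yes no no yes no no

Derivation:
(14,10): row=0b1110, col=0b1010, row AND col = 0b1010 = 10; 10 == 10 -> filled
(12,1): row=0b1100, col=0b1, row AND col = 0b0 = 0; 0 != 1 -> empty
(7,4): row=0b111, col=0b100, row AND col = 0b100 = 4; 4 == 4 -> filled
(36,5): row=0b100100, col=0b101, row AND col = 0b100 = 4; 4 != 5 -> empty
(194,-3): col outside [0, 194] -> not filled
(48,32): row=0b110000, col=0b100000, row AND col = 0b100000 = 32; 32 == 32 -> filled
(170,165): row=0b10101010, col=0b10100101, row AND col = 0b10100000 = 160; 160 != 165 -> empty
(48,8): row=0b110000, col=0b1000, row AND col = 0b0 = 0; 0 != 8 -> empty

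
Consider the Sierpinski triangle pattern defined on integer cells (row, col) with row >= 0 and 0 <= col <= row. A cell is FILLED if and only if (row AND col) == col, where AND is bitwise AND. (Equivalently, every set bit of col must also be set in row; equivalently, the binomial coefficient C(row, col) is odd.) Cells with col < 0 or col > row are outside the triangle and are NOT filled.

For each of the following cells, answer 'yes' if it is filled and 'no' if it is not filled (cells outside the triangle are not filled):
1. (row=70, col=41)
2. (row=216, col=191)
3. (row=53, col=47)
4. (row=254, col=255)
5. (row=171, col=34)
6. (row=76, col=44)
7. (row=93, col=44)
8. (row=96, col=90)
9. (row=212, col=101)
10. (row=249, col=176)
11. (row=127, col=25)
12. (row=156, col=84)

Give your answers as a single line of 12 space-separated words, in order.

(70,41): row=0b1000110, col=0b101001, row AND col = 0b0 = 0; 0 != 41 -> empty
(216,191): row=0b11011000, col=0b10111111, row AND col = 0b10011000 = 152; 152 != 191 -> empty
(53,47): row=0b110101, col=0b101111, row AND col = 0b100101 = 37; 37 != 47 -> empty
(254,255): col outside [0, 254] -> not filled
(171,34): row=0b10101011, col=0b100010, row AND col = 0b100010 = 34; 34 == 34 -> filled
(76,44): row=0b1001100, col=0b101100, row AND col = 0b1100 = 12; 12 != 44 -> empty
(93,44): row=0b1011101, col=0b101100, row AND col = 0b1100 = 12; 12 != 44 -> empty
(96,90): row=0b1100000, col=0b1011010, row AND col = 0b1000000 = 64; 64 != 90 -> empty
(212,101): row=0b11010100, col=0b1100101, row AND col = 0b1000100 = 68; 68 != 101 -> empty
(249,176): row=0b11111001, col=0b10110000, row AND col = 0b10110000 = 176; 176 == 176 -> filled
(127,25): row=0b1111111, col=0b11001, row AND col = 0b11001 = 25; 25 == 25 -> filled
(156,84): row=0b10011100, col=0b1010100, row AND col = 0b10100 = 20; 20 != 84 -> empty

Answer: no no no no yes no no no no yes yes no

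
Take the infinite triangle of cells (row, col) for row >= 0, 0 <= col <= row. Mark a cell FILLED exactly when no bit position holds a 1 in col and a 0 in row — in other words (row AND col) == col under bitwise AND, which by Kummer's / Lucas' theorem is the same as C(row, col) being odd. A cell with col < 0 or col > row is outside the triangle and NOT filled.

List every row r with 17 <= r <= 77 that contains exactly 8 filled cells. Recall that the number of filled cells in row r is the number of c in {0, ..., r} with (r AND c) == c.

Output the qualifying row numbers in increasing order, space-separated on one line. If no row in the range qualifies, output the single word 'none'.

Row r has 2^popcount(r) filled cells, so we need popcount(r) = log2(8) = 3.
Scan r = 17..77 and keep those with exactly 3 one-bits:
r=17=10001 popcount=2 -> skip
r=18=10010 popcount=2 -> skip
r=19=10011 popcount=3 -> KEEP
r=20=10100 popcount=2 -> skip
r=21=10101 popcount=3 -> KEEP
r=22=10110 popcount=3 -> KEEP
r=23=10111 popcount=4 -> skip
r=24=11000 popcount=2 -> skip
r=25=11001 popcount=3 -> KEEP
r=26=11010 popcount=3 -> KEEP
r=27=11011 popcount=4 -> skip
r=28=11100 popcount=3 -> KEEP
r=29=11101 popcount=4 -> skip
r=30=11110 popcount=4 -> skip
r=31=11111 popcount=5 -> skip
r=32=100000 popcount=1 -> skip
r=33=100001 popcount=2 -> skip
r=34=100010 popcount=2 -> skip
r=35=100011 popcount=3 -> KEEP
r=36=100100 popcount=2 -> skip
r=37=100101 popcount=3 -> KEEP
r=38=100110 popcount=3 -> KEEP
r=39=100111 popcount=4 -> skip
r=40=101000 popcount=2 -> skip
r=41=101001 popcount=3 -> KEEP
r=42=101010 popcount=3 -> KEEP
r=43=101011 popcount=4 -> skip
r=44=101100 popcount=3 -> KEEP
r=45=101101 popcount=4 -> skip
r=46=101110 popcount=4 -> skip
r=47=101111 popcount=5 -> skip
r=48=110000 popcount=2 -> skip
r=49=110001 popcount=3 -> KEEP
r=50=110010 popcount=3 -> KEEP
r=51=110011 popcount=4 -> skip
r=52=110100 popcount=3 -> KEEP
r=53=110101 popcount=4 -> skip
r=54=110110 popcount=4 -> skip
r=55=110111 popcount=5 -> skip
r=56=111000 popcount=3 -> KEEP
r=57=111001 popcount=4 -> skip
r=58=111010 popcount=4 -> skip
r=59=111011 popcount=5 -> skip
r=60=111100 popcount=4 -> skip
r=61=111101 popcount=5 -> skip
r=62=111110 popcount=5 -> skip
r=63=111111 popcount=6 -> skip
r=64=1000000 popcount=1 -> skip
r=65=1000001 popcount=2 -> skip
r=66=1000010 popcount=2 -> skip
r=67=1000011 popcount=3 -> KEEP
r=68=1000100 popcount=2 -> skip
r=69=1000101 popcount=3 -> KEEP
r=70=1000110 popcount=3 -> KEEP
r=71=1000111 popcount=4 -> skip
r=72=1001000 popcount=2 -> skip
r=73=1001001 popcount=3 -> KEEP
r=74=1001010 popcount=3 -> KEEP
r=75=1001011 popcount=4 -> skip
r=76=1001100 popcount=3 -> KEEP
r=77=1001101 popcount=4 -> skip
Kept rows: 19 21 22 25 26 28 35 37 38 41 42 44 49 50 52 56 67 69 70 73 74 76

Answer: 19 21 22 25 26 28 35 37 38 41 42 44 49 50 52 56 67 69 70 73 74 76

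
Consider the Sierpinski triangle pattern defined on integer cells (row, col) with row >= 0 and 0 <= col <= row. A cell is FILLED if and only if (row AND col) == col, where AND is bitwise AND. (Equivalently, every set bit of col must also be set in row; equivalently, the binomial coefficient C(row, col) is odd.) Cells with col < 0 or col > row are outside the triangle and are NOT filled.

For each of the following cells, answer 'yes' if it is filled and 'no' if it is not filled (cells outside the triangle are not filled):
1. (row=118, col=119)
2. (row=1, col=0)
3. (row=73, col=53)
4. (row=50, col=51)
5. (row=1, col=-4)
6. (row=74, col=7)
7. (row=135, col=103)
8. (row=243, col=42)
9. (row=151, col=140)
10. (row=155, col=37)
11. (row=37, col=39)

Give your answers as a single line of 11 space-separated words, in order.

Answer: no yes no no no no no no no no no

Derivation:
(118,119): col outside [0, 118] -> not filled
(1,0): row=0b1, col=0b0, row AND col = 0b0 = 0; 0 == 0 -> filled
(73,53): row=0b1001001, col=0b110101, row AND col = 0b1 = 1; 1 != 53 -> empty
(50,51): col outside [0, 50] -> not filled
(1,-4): col outside [0, 1] -> not filled
(74,7): row=0b1001010, col=0b111, row AND col = 0b10 = 2; 2 != 7 -> empty
(135,103): row=0b10000111, col=0b1100111, row AND col = 0b111 = 7; 7 != 103 -> empty
(243,42): row=0b11110011, col=0b101010, row AND col = 0b100010 = 34; 34 != 42 -> empty
(151,140): row=0b10010111, col=0b10001100, row AND col = 0b10000100 = 132; 132 != 140 -> empty
(155,37): row=0b10011011, col=0b100101, row AND col = 0b1 = 1; 1 != 37 -> empty
(37,39): col outside [0, 37] -> not filled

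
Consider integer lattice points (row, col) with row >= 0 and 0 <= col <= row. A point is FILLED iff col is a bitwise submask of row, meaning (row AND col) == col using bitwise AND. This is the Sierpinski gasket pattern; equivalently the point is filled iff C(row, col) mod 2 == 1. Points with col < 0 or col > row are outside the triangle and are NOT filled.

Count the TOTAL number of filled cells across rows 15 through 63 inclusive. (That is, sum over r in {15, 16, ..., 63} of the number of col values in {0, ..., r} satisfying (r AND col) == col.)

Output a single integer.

r15=1111 pc4: +16 =16
r16=10000 pc1: +2 =18
r17=10001 pc2: +4 =22
r18=10010 pc2: +4 =26
r19=10011 pc3: +8 =34
r20=10100 pc2: +4 =38
r21=10101 pc3: +8 =46
r22=10110 pc3: +8 =54
r23=10111 pc4: +16 =70
r24=11000 pc2: +4 =74
r25=11001 pc3: +8 =82
r26=11010 pc3: +8 =90
r27=11011 pc4: +16 =106
r28=11100 pc3: +8 =114
r29=11101 pc4: +16 =130
r30=11110 pc4: +16 =146
r31=11111 pc5: +32 =178
r32=100000 pc1: +2 =180
r33=100001 pc2: +4 =184
r34=100010 pc2: +4 =188
r35=100011 pc3: +8 =196
r36=100100 pc2: +4 =200
r37=100101 pc3: +8 =208
r38=100110 pc3: +8 =216
r39=100111 pc4: +16 =232
r40=101000 pc2: +4 =236
r41=101001 pc3: +8 =244
r42=101010 pc3: +8 =252
r43=101011 pc4: +16 =268
r44=101100 pc3: +8 =276
r45=101101 pc4: +16 =292
r46=101110 pc4: +16 =308
r47=101111 pc5: +32 =340
r48=110000 pc2: +4 =344
r49=110001 pc3: +8 =352
r50=110010 pc3: +8 =360
r51=110011 pc4: +16 =376
r52=110100 pc3: +8 =384
r53=110101 pc4: +16 =400
r54=110110 pc4: +16 =416
r55=110111 pc5: +32 =448
r56=111000 pc3: +8 =456
r57=111001 pc4: +16 =472
r58=111010 pc4: +16 =488
r59=111011 pc5: +32 =520
r60=111100 pc4: +16 =536
r61=111101 pc5: +32 =568
r62=111110 pc5: +32 =600
r63=111111 pc6: +64 =664

Answer: 664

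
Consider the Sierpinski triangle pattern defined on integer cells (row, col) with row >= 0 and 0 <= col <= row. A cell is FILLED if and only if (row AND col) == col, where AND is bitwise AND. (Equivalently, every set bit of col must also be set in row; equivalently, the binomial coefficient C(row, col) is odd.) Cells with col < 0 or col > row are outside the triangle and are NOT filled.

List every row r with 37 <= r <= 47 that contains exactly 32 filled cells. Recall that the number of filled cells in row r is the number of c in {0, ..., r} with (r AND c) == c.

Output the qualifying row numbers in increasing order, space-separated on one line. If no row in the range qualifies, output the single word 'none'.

Answer: 47

Derivation:
Row r has 2^popcount(r) filled cells, so we need popcount(r) = log2(32) = 5.
Scan r = 37..47 and keep those with exactly 5 one-bits:
r=37=100101 popcount=3 -> skip
r=38=100110 popcount=3 -> skip
r=39=100111 popcount=4 -> skip
r=40=101000 popcount=2 -> skip
r=41=101001 popcount=3 -> skip
r=42=101010 popcount=3 -> skip
r=43=101011 popcount=4 -> skip
r=44=101100 popcount=3 -> skip
r=45=101101 popcount=4 -> skip
r=46=101110 popcount=4 -> skip
r=47=101111 popcount=5 -> KEEP
Kept rows: 47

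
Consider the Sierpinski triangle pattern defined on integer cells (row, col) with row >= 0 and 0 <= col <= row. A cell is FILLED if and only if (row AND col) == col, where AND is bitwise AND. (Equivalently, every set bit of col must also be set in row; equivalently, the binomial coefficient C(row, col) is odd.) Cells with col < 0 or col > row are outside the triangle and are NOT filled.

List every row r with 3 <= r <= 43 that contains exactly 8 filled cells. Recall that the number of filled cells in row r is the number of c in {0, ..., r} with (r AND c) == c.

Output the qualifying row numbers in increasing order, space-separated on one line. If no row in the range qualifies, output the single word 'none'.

Answer: 7 11 13 14 19 21 22 25 26 28 35 37 38 41 42

Derivation:
Row r has 2^popcount(r) filled cells, so we need popcount(r) = log2(8) = 3.
Scan r = 3..43 and keep those with exactly 3 one-bits:
r=3=11 popcount=2 -> skip
r=4=100 popcount=1 -> skip
r=5=101 popcount=2 -> skip
r=6=110 popcount=2 -> skip
r=7=111 popcount=3 -> KEEP
r=8=1000 popcount=1 -> skip
r=9=1001 popcount=2 -> skip
r=10=1010 popcount=2 -> skip
r=11=1011 popcount=3 -> KEEP
r=12=1100 popcount=2 -> skip
r=13=1101 popcount=3 -> KEEP
r=14=1110 popcount=3 -> KEEP
r=15=1111 popcount=4 -> skip
r=16=10000 popcount=1 -> skip
r=17=10001 popcount=2 -> skip
r=18=10010 popcount=2 -> skip
r=19=10011 popcount=3 -> KEEP
r=20=10100 popcount=2 -> skip
r=21=10101 popcount=3 -> KEEP
r=22=10110 popcount=3 -> KEEP
r=23=10111 popcount=4 -> skip
r=24=11000 popcount=2 -> skip
r=25=11001 popcount=3 -> KEEP
r=26=11010 popcount=3 -> KEEP
r=27=11011 popcount=4 -> skip
r=28=11100 popcount=3 -> KEEP
r=29=11101 popcount=4 -> skip
r=30=11110 popcount=4 -> skip
r=31=11111 popcount=5 -> skip
r=32=100000 popcount=1 -> skip
r=33=100001 popcount=2 -> skip
r=34=100010 popcount=2 -> skip
r=35=100011 popcount=3 -> KEEP
r=36=100100 popcount=2 -> skip
r=37=100101 popcount=3 -> KEEP
r=38=100110 popcount=3 -> KEEP
r=39=100111 popcount=4 -> skip
r=40=101000 popcount=2 -> skip
r=41=101001 popcount=3 -> KEEP
r=42=101010 popcount=3 -> KEEP
r=43=101011 popcount=4 -> skip
Kept rows: 7 11 13 14 19 21 22 25 26 28 35 37 38 41 42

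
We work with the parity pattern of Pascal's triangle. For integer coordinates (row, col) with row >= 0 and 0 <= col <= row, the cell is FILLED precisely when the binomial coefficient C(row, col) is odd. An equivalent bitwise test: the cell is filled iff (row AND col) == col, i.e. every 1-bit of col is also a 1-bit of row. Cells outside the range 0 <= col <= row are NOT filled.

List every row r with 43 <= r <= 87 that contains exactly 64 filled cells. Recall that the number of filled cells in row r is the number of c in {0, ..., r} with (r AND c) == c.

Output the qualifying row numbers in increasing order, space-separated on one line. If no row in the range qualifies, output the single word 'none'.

Answer: 63

Derivation:
Row r has 2^popcount(r) filled cells, so we need popcount(r) = log2(64) = 6.
Scan r = 43..87 and keep those with exactly 6 one-bits:
r=43=101011 popcount=4 -> skip
r=44=101100 popcount=3 -> skip
r=45=101101 popcount=4 -> skip
r=46=101110 popcount=4 -> skip
r=47=101111 popcount=5 -> skip
r=48=110000 popcount=2 -> skip
r=49=110001 popcount=3 -> skip
r=50=110010 popcount=3 -> skip
r=51=110011 popcount=4 -> skip
r=52=110100 popcount=3 -> skip
r=53=110101 popcount=4 -> skip
r=54=110110 popcount=4 -> skip
r=55=110111 popcount=5 -> skip
r=56=111000 popcount=3 -> skip
r=57=111001 popcount=4 -> skip
r=58=111010 popcount=4 -> skip
r=59=111011 popcount=5 -> skip
r=60=111100 popcount=4 -> skip
r=61=111101 popcount=5 -> skip
r=62=111110 popcount=5 -> skip
r=63=111111 popcount=6 -> KEEP
r=64=1000000 popcount=1 -> skip
r=65=1000001 popcount=2 -> skip
r=66=1000010 popcount=2 -> skip
r=67=1000011 popcount=3 -> skip
r=68=1000100 popcount=2 -> skip
r=69=1000101 popcount=3 -> skip
r=70=1000110 popcount=3 -> skip
r=71=1000111 popcount=4 -> skip
r=72=1001000 popcount=2 -> skip
r=73=1001001 popcount=3 -> skip
r=74=1001010 popcount=3 -> skip
r=75=1001011 popcount=4 -> skip
r=76=1001100 popcount=3 -> skip
r=77=1001101 popcount=4 -> skip
r=78=1001110 popcount=4 -> skip
r=79=1001111 popcount=5 -> skip
r=80=1010000 popcount=2 -> skip
r=81=1010001 popcount=3 -> skip
r=82=1010010 popcount=3 -> skip
r=83=1010011 popcount=4 -> skip
r=84=1010100 popcount=3 -> skip
r=85=1010101 popcount=4 -> skip
r=86=1010110 popcount=4 -> skip
r=87=1010111 popcount=5 -> skip
Kept rows: 63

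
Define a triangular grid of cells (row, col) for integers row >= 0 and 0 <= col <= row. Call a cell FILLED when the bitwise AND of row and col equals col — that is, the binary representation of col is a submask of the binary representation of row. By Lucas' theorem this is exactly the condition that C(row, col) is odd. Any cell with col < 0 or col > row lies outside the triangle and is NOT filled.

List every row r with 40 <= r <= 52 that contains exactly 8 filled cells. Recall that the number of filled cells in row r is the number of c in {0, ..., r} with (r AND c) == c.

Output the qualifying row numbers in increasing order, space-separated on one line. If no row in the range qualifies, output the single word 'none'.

Row r has 2^popcount(r) filled cells, so we need popcount(r) = log2(8) = 3.
Scan r = 40..52 and keep those with exactly 3 one-bits:
r=40=101000 popcount=2 -> skip
r=41=101001 popcount=3 -> KEEP
r=42=101010 popcount=3 -> KEEP
r=43=101011 popcount=4 -> skip
r=44=101100 popcount=3 -> KEEP
r=45=101101 popcount=4 -> skip
r=46=101110 popcount=4 -> skip
r=47=101111 popcount=5 -> skip
r=48=110000 popcount=2 -> skip
r=49=110001 popcount=3 -> KEEP
r=50=110010 popcount=3 -> KEEP
r=51=110011 popcount=4 -> skip
r=52=110100 popcount=3 -> KEEP
Kept rows: 41 42 44 49 50 52

Answer: 41 42 44 49 50 52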